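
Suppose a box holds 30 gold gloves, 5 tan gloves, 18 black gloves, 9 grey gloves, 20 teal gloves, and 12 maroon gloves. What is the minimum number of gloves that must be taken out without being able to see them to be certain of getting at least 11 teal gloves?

85

To avoid teal gloves as long as possible, exhaust the other 5 colors first.
The worst case draws every non-teal glove first: 30 + 5 + 18 + 9 + 12 = 74.
The next 11 draws are then forced to be teal, giving 74 + 11 = 85.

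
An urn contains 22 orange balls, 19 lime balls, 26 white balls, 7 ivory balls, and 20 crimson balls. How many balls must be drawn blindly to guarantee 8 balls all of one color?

Treat the 5 colors as pigeonholes.
The worst case takes 7 balls of each color without reaching 8 of any: 5 × 7 = 35.
The next ball must bring some color to 8, so 35 + 1 = 36.

36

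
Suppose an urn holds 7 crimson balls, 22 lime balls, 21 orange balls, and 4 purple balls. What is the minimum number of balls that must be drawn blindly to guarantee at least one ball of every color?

51

The hardest color to obtain is purple: we could draw every other ball first — 54 − 4 = 50 balls — without a single purple one.
The next draw must be purple, so 50 + 1 = 51.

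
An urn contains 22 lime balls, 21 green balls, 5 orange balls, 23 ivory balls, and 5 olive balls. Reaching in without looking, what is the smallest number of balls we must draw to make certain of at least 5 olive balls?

76

To avoid olive balls as long as possible, exhaust the other 4 colors first.
The worst case draws every non-olive ball first: 22 + 21 + 5 + 23 = 71.
The next 5 draws are then forced to be olive, giving 71 + 5 = 76.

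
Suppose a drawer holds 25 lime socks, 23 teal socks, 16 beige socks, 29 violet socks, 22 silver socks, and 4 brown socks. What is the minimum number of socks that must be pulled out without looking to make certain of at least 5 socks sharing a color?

The worst case takes 4 socks of each color without reaching 5 of any: 6 × 4 = 24.
The next sock must bring some color to 5, so 24 + 1 = 25.

25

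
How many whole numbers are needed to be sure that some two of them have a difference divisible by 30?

Two integers differ by a multiple of 30 exactly when they share a remainder mod 30.
There are 30 residue classes mod 30, so 30 integers can all lie in distinct classes.
One more integer must repeat a residue, giving a difference divisible by 30. So n = 30 + 1 = 31.

31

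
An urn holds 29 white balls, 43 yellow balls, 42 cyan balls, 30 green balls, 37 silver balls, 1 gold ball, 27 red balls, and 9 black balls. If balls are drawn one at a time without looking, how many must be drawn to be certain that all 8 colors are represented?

218

The hardest color to obtain is gold: we could draw every other ball first — 218 − 1 = 217 balls — without a single gold one.
The next draw must be gold, so 217 + 1 = 218.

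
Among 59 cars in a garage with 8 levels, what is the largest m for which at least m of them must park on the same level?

8

If each of the 8 levels held at most 7, the total would be at most 8 × 7 = 56 < 59, a contradiction.
So at least one holds ⌈59/8⌉ = 8.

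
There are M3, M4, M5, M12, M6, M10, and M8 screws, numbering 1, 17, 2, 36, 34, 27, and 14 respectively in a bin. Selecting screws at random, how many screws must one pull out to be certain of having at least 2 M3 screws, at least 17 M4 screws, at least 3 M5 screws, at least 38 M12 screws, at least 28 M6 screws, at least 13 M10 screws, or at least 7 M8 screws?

The worst case stops just short of every target: 1 M3, 16 M4, 2 M5, all 36 M12, 27 M6, 12 M10, 6 M8 — 1 + 16 + 2 + 36 + 27 + 12 + 6 = 100 screws.
One more screw must push some size to its target, so 100 + 1 = 101.

101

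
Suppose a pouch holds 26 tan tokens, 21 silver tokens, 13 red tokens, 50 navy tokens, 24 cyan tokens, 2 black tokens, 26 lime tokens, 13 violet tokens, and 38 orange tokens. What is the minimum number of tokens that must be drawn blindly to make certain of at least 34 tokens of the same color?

192

In the worst case we take at most 33 of each color, but all 26 tan, all 21 silver, all 13 red, all 24 cyan, all 2 black, all 26 lime, and all 13 violet (fewer than 33), giving 26 + 21 + 13 + 33 + 24 + 2 + 26 + 13 + 33 = 191.
One more token then forces some color to 34, so 191 + 1 = 192.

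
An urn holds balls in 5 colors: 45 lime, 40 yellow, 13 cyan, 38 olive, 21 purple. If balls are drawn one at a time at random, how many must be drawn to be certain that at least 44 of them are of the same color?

156

In the worst case we take at most 43 of each color, but all 40 yellow, all 13 cyan, all 38 olive, and all 21 purple (fewer than 43), giving 43 + 40 + 13 + 38 + 21 = 155.
One more ball then forces some color to 44, so 155 + 1 = 156.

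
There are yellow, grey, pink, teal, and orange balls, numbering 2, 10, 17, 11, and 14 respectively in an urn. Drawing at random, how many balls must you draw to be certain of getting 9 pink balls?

46

The worst case draws every non-pink ball first: 2 + 10 + 11 + 14 = 37.
The next 9 draws are then forced to be pink, giving 37 + 9 = 46.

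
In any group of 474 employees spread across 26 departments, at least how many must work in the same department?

19

The 474 employees fall into 26 departments.
If each of the 26 departments held at most 18, the total would be at most 26 × 18 = 468 < 474, a contradiction.
So at least one holds ⌈474/26⌉ = 19.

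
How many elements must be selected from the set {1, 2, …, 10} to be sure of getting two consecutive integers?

6

Partition {1, …, 10} into 5 pairs: {1,2}, {3,4}, …, {9,10}.
Choosing 5 integers — say the 5 even numbers 2, 4, …, 10 — takes one from each pair and avoids the property.
Choosing 6 forces two into the same pair by pigeonhole, and those are consecutive. So 6.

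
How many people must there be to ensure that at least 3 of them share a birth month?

There are 12 months of the year acting as pigeonholes.
With 12 × 2 = 24 people we could place exactly 2 in each, with no class reaching 3.
One more forces some class to hold 3, so 24 + 1 = 25.

25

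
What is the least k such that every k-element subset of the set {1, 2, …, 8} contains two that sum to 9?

Partition {1, …, 8} into 4 pairs: {1,8}, {2,7}, …, {4,5}.
Choosing 4 integers — say the integers 1 through 4 — takes one from each pair and avoids the property.
Choosing 5 forces two into the same pair by pigeonhole, and those sum to 9. So 5.

5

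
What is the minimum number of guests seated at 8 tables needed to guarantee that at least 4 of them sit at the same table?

25

There are 8 tables acting as pigeonholes.
With 8 × 3 = 24 guests we could place exactly 3 in each, with no class reaching 4.
One more forces some class to hold 4, so 24 + 1 = 25.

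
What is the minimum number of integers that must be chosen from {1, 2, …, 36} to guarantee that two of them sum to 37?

Partition {1, …, 36} into 18 pairs: {1,36}, {2,35}, …, {18,19}.
Choosing 18 integers — say the integers 1 through 18 — takes one from each pair and avoids the property.
Choosing 19 forces two into the same pair by pigeonhole, and those sum to 37. So 19.

19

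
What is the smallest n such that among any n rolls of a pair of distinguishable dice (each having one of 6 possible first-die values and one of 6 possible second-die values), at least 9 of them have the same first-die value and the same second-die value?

There are 6 × 6 = 36 (first-die value, second-die value) combinations acting as pigeonholes.
With 36 × 8 = 288 rolls of a pair of distinguishable dice we could place exactly 8 in each, with no (first-die value, second-die value) pair reaching 9.
One more forces some (first-die value, second-die value) pair to hold 9, so 288 + 1 = 289.

289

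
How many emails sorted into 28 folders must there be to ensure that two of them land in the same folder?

29

There are 28 folders acting as pigeonholes.
With 28 emails we could place one in each, avoiding any repeat.
One more forces some class to hold 2, so 28 + 1 = 29.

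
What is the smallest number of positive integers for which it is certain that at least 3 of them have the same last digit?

21

There are 10 possible last digits acting as pigeonholes.
With 10 × 2 = 20 positive integers we could place exactly 2 in each, with no class reaching 3.
One more forces some class to hold 3, so 20 + 1 = 21.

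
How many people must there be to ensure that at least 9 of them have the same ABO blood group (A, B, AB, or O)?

There are 4 ABO blood groups acting as pigeonholes.
With 4 × 8 = 32 people we could place exactly 8 in each, with no class reaching 9.
One more forces some class to hold 9, so 32 + 1 = 33.

33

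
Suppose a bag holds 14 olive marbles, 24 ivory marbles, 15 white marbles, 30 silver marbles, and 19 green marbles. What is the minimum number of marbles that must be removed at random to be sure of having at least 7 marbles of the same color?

Treat the 5 colors as pigeonholes.
The worst case takes 6 marbles of each color without reaching 7 of any: 5 × 6 = 30.
The next marble must bring some color to 7, so 30 + 1 = 31.

31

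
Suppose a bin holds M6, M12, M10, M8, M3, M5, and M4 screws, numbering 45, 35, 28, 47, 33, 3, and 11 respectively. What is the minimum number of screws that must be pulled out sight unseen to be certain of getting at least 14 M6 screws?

171

The worst case draws every non-M6 screw first: 35 + 28 + 47 + 33 + 3 + 11 = 157.
The next 14 draws are then forced to be M6, giving 157 + 14 = 171.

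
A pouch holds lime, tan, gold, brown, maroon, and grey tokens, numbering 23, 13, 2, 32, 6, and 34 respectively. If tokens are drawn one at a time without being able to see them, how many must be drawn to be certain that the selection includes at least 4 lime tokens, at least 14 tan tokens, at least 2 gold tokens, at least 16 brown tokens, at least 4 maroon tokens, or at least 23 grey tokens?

The worst case stops just short of every target: 3 lime, 13 tan, 1 gold, 15 brown, 3 maroon, 22 grey — 3 + 13 + 1 + 15 + 3 + 22 = 57 tokens.
One more token must push some color to its target, so 57 + 1 = 58.

58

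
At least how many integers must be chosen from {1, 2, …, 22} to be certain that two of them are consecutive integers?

12

Partition {1, …, 22} into 11 pairs: {1,2}, {3,4}, …, {21,22}.
Choosing 11 integers — say the 11 even numbers 2, 4, …, 22 — takes one from each pair and avoids the property.
Choosing 12 forces two into the same pair by pigeonhole, and those are consecutive. So 12.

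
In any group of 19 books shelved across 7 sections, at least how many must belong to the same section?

The 19 books fall into 7 sections.
If each of the 7 sections held at most 2, the total would be at most 7 × 2 = 14 < 19, a contradiction.
So at least one holds ⌈19/7⌉ = 3.

3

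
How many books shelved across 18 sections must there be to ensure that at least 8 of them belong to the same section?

There are 18 sections acting as pigeonholes.
With 18 × 7 = 126 books we could place exactly 7 in each, with no class reaching 8.
One more forces some class to hold 8, so 126 + 1 = 127.

127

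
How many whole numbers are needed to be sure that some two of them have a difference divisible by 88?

Two integers differ by a multiple of 88 exactly when they share a remainder mod 88.
There are 88 residue classes mod 88, so 88 integers can all lie in distinct classes.
One more integer must repeat a residue, giving a difference divisible by 88. So n = 88 + 1 = 89.

89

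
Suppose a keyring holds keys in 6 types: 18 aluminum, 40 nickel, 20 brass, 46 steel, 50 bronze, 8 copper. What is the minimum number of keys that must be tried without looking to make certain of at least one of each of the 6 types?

The hardest type to obtain is copper: we could draw every other key first — 182 − 8 = 174 keys — without a single copper one.
The next draw must be copper, so 174 + 1 = 175.

175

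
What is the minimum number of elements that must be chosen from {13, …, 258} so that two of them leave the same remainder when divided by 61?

62

Use the pigeonhole principle on residue classes: group the integers by remainder mod 61; there are 61 residue classes, each nonempty in this range.
Choosing one from each class (61 integers) avoids any shared remainder.
One more choice must repeat a class, so two differ by a multiple of 61. Hence 61 + 1 = 62.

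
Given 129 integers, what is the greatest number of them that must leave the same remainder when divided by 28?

5

The 129 integers fall into 28 residue classes modulo 28.
If each of the 28 residue classes modulo 28 held at most 4, the total would be at most 28 × 4 = 112 < 129, a contradiction.
So at least one holds ⌈129/28⌉ = 5.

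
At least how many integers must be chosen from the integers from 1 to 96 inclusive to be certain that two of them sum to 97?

Partition {1, …, 96} into 48 pairs: {1,96}, {2,95}, …, {48,49}.
Choosing 48 integers — say the integers 1 through 48 — takes one from each pair and avoids the property.
Choosing 49 forces two into the same pair by pigeonhole, and those sum to 97. So 49.

49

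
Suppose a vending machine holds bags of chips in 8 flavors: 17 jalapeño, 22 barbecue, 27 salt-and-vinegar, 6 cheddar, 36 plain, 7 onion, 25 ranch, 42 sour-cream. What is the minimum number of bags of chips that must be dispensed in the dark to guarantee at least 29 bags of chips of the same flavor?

161

Treat the 8 flavors as pigeonholes.
In the worst case we take at most 28 of each flavor, but all 17 jalapeño, all 22 barbecue, all 27 salt-and-vinegar, all 6 cheddar, all 7 onion, and all 25 ranch (fewer than 28), giving 17 + 22 + 27 + 6 + 28 + 7 + 25 + 28 = 160.
One more bag of chips then forces some flavor to 29, so 160 + 1 = 161.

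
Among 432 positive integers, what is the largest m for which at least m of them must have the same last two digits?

The 432 positive integers fall into 100 possible two-digit endings.
If each of the 100 possible two-digit endings held at most 4, the total would be at most 100 × 4 = 400 < 432, a contradiction.
So at least one holds ⌈432/100⌉ = 5.

5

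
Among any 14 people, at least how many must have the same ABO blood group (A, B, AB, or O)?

There are 4 ABO blood groups, which serve as the pigeonholes.
If each of the 4 ABO blood groups held at most 3, the total would be at most 4 × 3 = 12 < 14, a contradiction.
So at least one holds ⌈14/4⌉ = 4.

4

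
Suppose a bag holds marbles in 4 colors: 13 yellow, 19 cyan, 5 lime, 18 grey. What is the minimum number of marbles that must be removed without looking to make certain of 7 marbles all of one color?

24

In the worst case we take at most 6 of each color, but all 5 lime (fewer than 6), giving 6 + 6 + 5 + 6 = 23.
One more marble then forces some color to 7, so 23 + 1 = 24.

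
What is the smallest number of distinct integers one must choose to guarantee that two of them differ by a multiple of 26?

27

Use the pigeonhole principle on residue classes: two integers differ by a multiple of 26 exactly when they share a remainder mod 26.
There are 26 residue classes mod 26, so 26 integers can all lie in distinct classes.
One more integer must repeat a residue, giving a difference divisible by 26. So n = 26 + 1 = 27.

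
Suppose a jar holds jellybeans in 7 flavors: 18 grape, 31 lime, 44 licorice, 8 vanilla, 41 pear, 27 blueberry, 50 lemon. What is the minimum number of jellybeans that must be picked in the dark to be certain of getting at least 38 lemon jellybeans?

To avoid lemon jellybeans as long as possible, exhaust the other 6 flavors first.
The worst case draws every non-lemon jellybean first: 18 + 31 + 44 + 8 + 41 + 27 = 169.
The next 38 draws are then forced to be lemon, giving 169 + 38 = 207.

207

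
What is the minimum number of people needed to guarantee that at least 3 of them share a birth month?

There are 12 months of the year acting as pigeonholes.
With 12 × 2 = 24 people we could place exactly 2 in each, with no class reaching 3.
One more forces some class to hold 3, so 24 + 1 = 25.

25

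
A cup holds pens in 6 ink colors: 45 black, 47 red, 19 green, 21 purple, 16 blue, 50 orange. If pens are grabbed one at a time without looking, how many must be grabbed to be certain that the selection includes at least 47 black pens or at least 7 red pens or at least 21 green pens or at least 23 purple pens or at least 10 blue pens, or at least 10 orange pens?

Each of the 6 ink colors has its own threshold; avoid all of them simultaneously.
The worst case stops just short of every target: all 45 black, 6 red, all 19 green, all 21 purple, 9 blue, 9 orange — 45 + 6 + 19 + 21 + 9 + 9 = 109 pens.
One more pen must push some ink color to its target, so 109 + 1 = 110.

110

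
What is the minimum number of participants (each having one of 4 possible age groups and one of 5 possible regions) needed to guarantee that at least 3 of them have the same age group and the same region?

There are 4 × 5 = 20 (age group, region) combinations acting as pigeonholes.
With 20 × 2 = 40 participants we could place exactly 2 in each, with no (age group, region) pair reaching 3.
One more forces some (age group, region) pair to hold 3, so 40 + 1 = 41.

41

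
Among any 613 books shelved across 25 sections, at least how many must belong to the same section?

The 613 books fall into 25 sections.
If each of the 25 sections held at most 24, the total would be at most 25 × 24 = 600 < 613, a contradiction.
So at least one holds ⌈613/25⌉ = 25.

25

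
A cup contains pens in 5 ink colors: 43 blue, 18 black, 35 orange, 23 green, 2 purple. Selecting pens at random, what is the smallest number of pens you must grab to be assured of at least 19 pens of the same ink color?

In the worst case we take at most 18 of each ink color, but all 2 purple (fewer than 18), giving 18 + 18 + 18 + 18 + 2 = 74.
One more pen then forces some ink color to 19, so 74 + 1 = 75.

75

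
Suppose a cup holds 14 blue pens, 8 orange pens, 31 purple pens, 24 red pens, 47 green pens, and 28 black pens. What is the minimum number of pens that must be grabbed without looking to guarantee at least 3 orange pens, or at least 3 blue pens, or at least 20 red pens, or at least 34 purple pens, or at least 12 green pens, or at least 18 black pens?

The worst case stops just short of every target: 2 blue, 2 orange, all 31 purple, 19 red, 11 green, 17 black — 2 + 2 + 31 + 19 + 11 + 17 = 82 pens.
One more pen must push some ink color to its target, so 82 + 1 = 83.

83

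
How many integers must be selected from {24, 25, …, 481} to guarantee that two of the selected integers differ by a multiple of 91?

Use the pigeonhole principle on residue classes: group the integers by remainder mod 91; there are 91 residue classes, each nonempty in this range.
Choosing one from each class (91 integers) avoids any shared remainder.
One more choice must repeat a class, so two differ by a multiple of 91. Hence 91 + 1 = 92.

92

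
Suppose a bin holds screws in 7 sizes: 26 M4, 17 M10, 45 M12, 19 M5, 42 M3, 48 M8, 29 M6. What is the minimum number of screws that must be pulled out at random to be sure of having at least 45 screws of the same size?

Treat the 7 sizes as pigeonholes.
In the worst case we take at most 44 of each size, but all 26 M4, all 17 M10, all 19 M5, all 42 M3, and all 29 M6 (fewer than 44), giving 26 + 17 + 44 + 19 + 42 + 44 + 29 = 221.
One more screw then forces some size to 45, so 221 + 1 = 222.

222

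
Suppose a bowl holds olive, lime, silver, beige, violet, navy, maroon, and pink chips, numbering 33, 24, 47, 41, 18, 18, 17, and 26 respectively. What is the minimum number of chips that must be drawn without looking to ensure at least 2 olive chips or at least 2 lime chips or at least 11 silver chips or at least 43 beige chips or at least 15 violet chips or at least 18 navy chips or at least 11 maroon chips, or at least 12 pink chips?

The worst case stops just short of every target: 1 olive, 1 lime, 10 silver, all 41 beige, 14 violet, 17 navy, 10 maroon, 11 pink — 1 + 1 + 10 + 41 + 14 + 17 + 10 + 11 = 105 chips.
One more chip must push some color to its target, so 105 + 1 = 106.

106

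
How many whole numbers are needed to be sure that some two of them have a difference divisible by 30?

31

Two integers differ by a multiple of 30 exactly when they share a remainder mod 30.
There are 30 residue classes mod 30, so 30 integers can all lie in distinct classes.
One more integer must repeat a residue, giving a difference divisible by 30. So n = 30 + 1 = 31.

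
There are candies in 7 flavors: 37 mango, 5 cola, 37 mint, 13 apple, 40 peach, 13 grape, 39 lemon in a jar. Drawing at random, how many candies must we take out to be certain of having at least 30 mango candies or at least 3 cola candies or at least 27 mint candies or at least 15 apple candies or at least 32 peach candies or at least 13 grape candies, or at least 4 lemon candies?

117

The worst case stops just short of every target: 29 mango, 2 cola, 26 mint, all 13 apple, 31 peach, 12 grape, 3 lemon — 29 + 2 + 26 + 13 + 31 + 12 + 3 = 116 candies.
One more candy must push some flavor to its target, so 116 + 1 = 117.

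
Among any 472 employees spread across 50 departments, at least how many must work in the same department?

10

If each of the 50 departments held at most 9, the total would be at most 50 × 9 = 450 < 472, a contradiction.
So at least one holds ⌈472/50⌉ = 10.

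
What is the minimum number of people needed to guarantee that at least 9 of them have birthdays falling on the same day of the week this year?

There are 7 days of the week acting as pigeonholes.
With 7 × 8 = 56 people we could place exactly 8 in each, with no class reaching 9.
One more forces some class to hold 9, so 56 + 1 = 57.

57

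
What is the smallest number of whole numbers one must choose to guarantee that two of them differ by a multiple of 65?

Use the pigeonhole principle on residue classes: two integers differ by a multiple of 65 exactly when they share a remainder mod 65.
There are 65 residue classes mod 65, so 65 integers can all lie in distinct classes.
One more integer must repeat a residue, giving a difference divisible by 65. So n = 65 + 1 = 66.

66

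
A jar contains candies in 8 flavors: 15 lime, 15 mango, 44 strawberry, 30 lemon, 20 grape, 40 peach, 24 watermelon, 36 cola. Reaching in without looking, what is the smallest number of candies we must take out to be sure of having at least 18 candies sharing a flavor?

Treat the 8 flavors as pigeonholes.
In the worst case we take at most 17 of each flavor, but all 15 lime and all 15 mango (fewer than 17), giving 15 + 15 + 17 + 17 + 17 + 17 + 17 + 17 = 132.
One more candy then forces some flavor to 18, so 132 + 1 = 133.

133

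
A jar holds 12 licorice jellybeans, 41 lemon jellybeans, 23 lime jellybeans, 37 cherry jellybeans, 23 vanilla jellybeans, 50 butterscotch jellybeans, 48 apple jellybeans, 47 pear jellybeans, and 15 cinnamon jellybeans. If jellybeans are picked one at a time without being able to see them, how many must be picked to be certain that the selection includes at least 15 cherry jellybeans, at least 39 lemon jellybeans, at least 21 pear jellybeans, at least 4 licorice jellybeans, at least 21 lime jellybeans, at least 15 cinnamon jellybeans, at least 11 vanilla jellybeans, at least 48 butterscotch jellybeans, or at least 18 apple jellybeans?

184

Each of the 9 flavors has its own threshold; avoid all of them simultaneously.
The worst case stops just short of every target: 3 licorice, 38 lemon, 20 lime, 14 cherry, 10 vanilla, 47 butterscotch, 17 apple, 20 pear, 14 cinnamon — 3 + 38 + 20 + 14 + 10 + 47 + 17 + 20 + 14 = 183 jellybeans.
One more jellybean must push some flavor to its target, so 183 + 1 = 184.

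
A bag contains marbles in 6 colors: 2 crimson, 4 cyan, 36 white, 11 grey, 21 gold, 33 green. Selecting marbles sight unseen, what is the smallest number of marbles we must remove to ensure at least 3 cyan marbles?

The worst case draws every non-cyan marble first: 2 + 36 + 11 + 21 + 33 = 103.
The next 3 draws are then forced to be cyan, giving 103 + 3 = 106.

106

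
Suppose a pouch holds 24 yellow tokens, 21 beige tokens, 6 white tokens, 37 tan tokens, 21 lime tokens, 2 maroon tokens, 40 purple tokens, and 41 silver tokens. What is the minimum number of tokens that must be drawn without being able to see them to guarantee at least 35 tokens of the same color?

Treat the 8 colors as pigeonholes.
In the worst case we take at most 34 of each color, but all 24 yellow, all 21 beige, all 6 white, all 21 lime, and all 2 maroon (fewer than 34), giving 24 + 21 + 6 + 34 + 21 + 2 + 34 + 34 = 176.
One more token then forces some color to 35, so 176 + 1 = 177.

177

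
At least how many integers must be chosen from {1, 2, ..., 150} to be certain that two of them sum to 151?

Partition {1, …, 150} into 75 pairs: {1,150}, {2,149}, …, {75,76}.
Choosing 75 integers — say the integers 1 through 75 — takes one from each pair and avoids the property.
Choosing 76 forces two into the same pair by pigeonhole, and those sum to 151. So 76.

76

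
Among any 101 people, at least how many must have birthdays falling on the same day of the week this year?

If each of the 7 days of the week held at most 14, the total would be at most 7 × 14 = 98 < 101, a contradiction.
So at least one holds ⌈101/7⌉ = 15.

15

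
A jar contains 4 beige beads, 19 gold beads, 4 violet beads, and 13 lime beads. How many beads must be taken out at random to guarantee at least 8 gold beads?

To avoid gold beads as long as possible, exhaust the other 3 colors first.
The worst case draws every non-gold bead first: 4 + 4 + 13 = 21.
The next 8 draws are then forced to be gold, giving 21 + 8 = 29.

29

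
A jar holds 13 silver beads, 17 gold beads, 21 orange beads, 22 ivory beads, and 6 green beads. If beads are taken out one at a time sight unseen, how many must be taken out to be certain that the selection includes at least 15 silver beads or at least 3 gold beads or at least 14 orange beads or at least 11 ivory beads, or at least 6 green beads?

44

Each of the 5 colors has its own threshold; avoid all of them simultaneously.
The worst case stops just short of every target: all 13 silver, 2 gold, 13 orange, 10 ivory, 5 green — 13 + 2 + 13 + 10 + 5 = 43 beads.
One more bead must push some color to its target, so 43 + 1 = 44.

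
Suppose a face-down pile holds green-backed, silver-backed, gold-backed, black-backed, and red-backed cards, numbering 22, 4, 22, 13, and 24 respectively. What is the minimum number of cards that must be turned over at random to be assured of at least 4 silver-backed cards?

The worst case draws every non-silver-backed card first: 22 + 22 + 13 + 24 = 81.
The next 4 draws are then forced to be silver-backed, giving 81 + 4 = 85.

85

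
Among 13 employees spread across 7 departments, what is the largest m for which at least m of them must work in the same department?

2

If each of the 7 departments held at most 1, the total would be at most 7 × 1 = 7 < 13, a contradiction.
So at least one holds ⌈13/7⌉ = 2.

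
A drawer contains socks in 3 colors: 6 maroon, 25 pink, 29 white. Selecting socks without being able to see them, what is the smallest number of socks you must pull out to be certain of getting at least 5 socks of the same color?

13

The worst case takes 4 socks of each color without reaching 5 of any: 3 × 4 = 12.
The next sock must bring some color to 5, so 12 + 1 = 13.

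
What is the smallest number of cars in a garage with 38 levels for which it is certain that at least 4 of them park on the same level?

There are 38 levels acting as pigeonholes.
With 38 × 3 = 114 cars we could place exactly 3 in each, with no class reaching 4.
One more forces some class to hold 4, so 114 + 1 = 115.

115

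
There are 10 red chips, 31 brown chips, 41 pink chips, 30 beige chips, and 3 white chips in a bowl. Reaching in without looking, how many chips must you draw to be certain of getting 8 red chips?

The worst case draws every non-red chip first: 31 + 41 + 30 + 3 = 105.
The next 8 draws are then forced to be red, giving 105 + 8 = 113.

113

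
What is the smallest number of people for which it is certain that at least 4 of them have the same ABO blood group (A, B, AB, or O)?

There are 4 ABO blood groups acting as pigeonholes.
With 4 × 3 = 12 people we could place exactly 3 in each, with no class reaching 4.
One more forces some class to hold 4, so 12 + 1 = 13.

13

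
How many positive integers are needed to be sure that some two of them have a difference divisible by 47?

Use the pigeonhole principle on residue classes: two integers differ by a multiple of 47 exactly when they share a remainder mod 47.
There are 47 residue classes mod 47, so 47 integers can all lie in distinct classes.
One more integer must repeat a residue, giving a difference divisible by 47. So n = 47 + 1 = 48.

48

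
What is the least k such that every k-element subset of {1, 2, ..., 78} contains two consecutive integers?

40

Partition {1, …, 78} into 39 pairs: {1,2}, {3,4}, …, {77,78}.
Choosing 39 integers — say the 39 even numbers 2, 4, …, 78 — takes one from each pair and avoids the property.
Choosing 40 forces two into the same pair by pigeonhole, and those are consecutive. So 40.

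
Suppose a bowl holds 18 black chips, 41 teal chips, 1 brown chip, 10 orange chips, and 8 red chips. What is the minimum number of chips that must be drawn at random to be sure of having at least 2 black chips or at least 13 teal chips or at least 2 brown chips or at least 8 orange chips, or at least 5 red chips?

26

The worst case stops just short of every target: 1 black, 12 teal, 1 brown, 7 orange, 4 red — 1 + 12 + 1 + 7 + 4 = 25 chips.
One more chip must push some color to its target, so 25 + 1 = 26.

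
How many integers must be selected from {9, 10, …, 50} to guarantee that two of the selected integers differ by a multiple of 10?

Use the pigeonhole principle on residue classes: group the integers by remainder mod 10; there are 10 residue classes, each nonempty in this range.
Choosing one from each class (10 integers) avoids any shared remainder.
One more choice must repeat a class, so two differ by a multiple of 10. Hence 10 + 1 = 11.

11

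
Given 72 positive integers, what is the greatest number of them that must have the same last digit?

There are 10 possible last digits, which serve as the pigeonholes.
If each of the 10 possible last digits held at most 7, the total would be at most 10 × 7 = 70 < 72, a contradiction.
So at least one holds ⌈72/10⌉ = 8.

8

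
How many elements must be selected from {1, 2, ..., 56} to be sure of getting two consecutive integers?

Partition {1, …, 56} into 28 pairs: {1,2}, {3,4}, …, {55,56}.
Choosing 28 integers — say the 28 even numbers 2, 4, …, 56 — takes one from each pair and avoids the property.
Choosing 29 forces two into the same pair by pigeonhole, and those are consecutive. So 29.

29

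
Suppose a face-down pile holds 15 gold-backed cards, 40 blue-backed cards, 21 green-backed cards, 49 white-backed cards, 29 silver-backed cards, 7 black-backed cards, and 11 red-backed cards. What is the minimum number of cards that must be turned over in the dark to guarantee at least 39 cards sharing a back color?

160

In the worst case we take at most 38 of each back color, but all 15 gold-backed, all 21 green-backed, all 29 silver-backed, all 7 black-backed, and all 11 red-backed (fewer than 38), giving 15 + 38 + 21 + 38 + 29 + 7 + 11 = 159.
One more card then forces some back color to 39, so 159 + 1 = 160.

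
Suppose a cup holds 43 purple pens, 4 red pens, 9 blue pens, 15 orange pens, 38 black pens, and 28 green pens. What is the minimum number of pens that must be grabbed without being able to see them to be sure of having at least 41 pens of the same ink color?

135

Treat the 6 ink colors as pigeonholes.
In the worst case we take at most 40 of each ink color, but all 4 red, all 9 blue, all 15 orange, all 38 black, and all 28 green (fewer than 40), giving 40 + 4 + 9 + 15 + 38 + 28 = 134.
One more pen then forces some ink color to 41, so 134 + 1 = 135.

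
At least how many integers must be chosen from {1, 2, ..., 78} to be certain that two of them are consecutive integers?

Partition {1, …, 78} into 39 pairs: {1,2}, {3,4}, …, {77,78}.
Choosing 39 integers — say the 39 even numbers 2, 4, …, 78 — takes one from each pair and avoids the property.
Choosing 40 forces two into the same pair by pigeonhole, and those are consecutive. So 40.

40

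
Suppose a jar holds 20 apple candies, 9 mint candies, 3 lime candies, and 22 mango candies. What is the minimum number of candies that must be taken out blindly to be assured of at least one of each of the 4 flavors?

52

The hardest flavor to obtain is lime: we could draw every other candy first — 54 − 3 = 51 candies — without a single lime one.
The next draw must be lime, so 51 + 1 = 52.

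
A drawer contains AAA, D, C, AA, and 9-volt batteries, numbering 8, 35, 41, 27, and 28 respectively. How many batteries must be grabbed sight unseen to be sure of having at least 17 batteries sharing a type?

73

In the worst case we take at most 16 of each type, but all 8 AAA (fewer than 16), giving 8 + 16 + 16 + 16 + 16 = 72.
One more battery then forces some type to 17, so 72 + 1 = 73.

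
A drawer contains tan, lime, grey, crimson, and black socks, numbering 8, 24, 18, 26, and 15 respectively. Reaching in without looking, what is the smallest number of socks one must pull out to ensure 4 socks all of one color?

The worst case takes 3 socks of each color without reaching 4 of any: 5 × 3 = 15.
The next sock must bring some color to 4, so 15 + 1 = 16.

16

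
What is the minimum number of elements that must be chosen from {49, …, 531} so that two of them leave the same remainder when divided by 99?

100

Group the integers by remainder mod 99; there are 99 residue classes, each nonempty in this range.
Choosing one from each class (99 integers) avoids any shared remainder.
One more choice must repeat a class, so two differ by a multiple of 99. Hence 99 + 1 = 100.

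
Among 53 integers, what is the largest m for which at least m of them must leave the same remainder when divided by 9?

6

The 53 integers fall into 9 residue classes modulo 9.
If each of the 9 residue classes modulo 9 held at most 5, the total would be at most 9 × 5 = 45 < 53, a contradiction.
So at least one holds ⌈53/9⌉ = 6.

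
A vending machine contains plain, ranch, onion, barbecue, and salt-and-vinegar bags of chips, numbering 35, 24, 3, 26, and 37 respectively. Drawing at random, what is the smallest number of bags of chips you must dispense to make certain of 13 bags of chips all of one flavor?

Treat the 5 flavors as pigeonholes.
In the worst case we take at most 12 of each flavor, but all 3 onion (fewer than 12), giving 12 + 12 + 3 + 12 + 12 = 51.
One more bag of chips then forces some flavor to 13, so 51 + 1 = 52.

52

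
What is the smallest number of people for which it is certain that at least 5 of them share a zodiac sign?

49

There are 12 zodiac signs acting as pigeonholes.
With 12 × 4 = 48 people we could place exactly 4 in each, with no class reaching 5.
One more forces some class to hold 5, so 48 + 1 = 49.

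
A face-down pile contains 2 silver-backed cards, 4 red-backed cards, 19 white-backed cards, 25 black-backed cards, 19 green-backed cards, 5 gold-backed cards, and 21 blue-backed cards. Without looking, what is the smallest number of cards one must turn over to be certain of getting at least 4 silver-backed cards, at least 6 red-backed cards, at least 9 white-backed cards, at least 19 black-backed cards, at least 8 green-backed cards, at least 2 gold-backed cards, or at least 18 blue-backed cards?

58

The worst case stops just short of every target: all 2 silver-backed, all 4 red-backed, 8 white-backed, 18 black-backed, 7 green-backed, 1 gold-backed, 17 blue-backed — 2 + 4 + 8 + 18 + 7 + 1 + 17 = 57 cards.
One more card must push some back color to its target, so 57 + 1 = 58.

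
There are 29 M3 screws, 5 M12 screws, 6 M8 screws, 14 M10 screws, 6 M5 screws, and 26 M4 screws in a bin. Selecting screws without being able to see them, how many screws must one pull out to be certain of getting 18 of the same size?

Treat the 6 sizes as pigeonholes.
In the worst case we take at most 17 of each size, but all 5 M12, all 6 M8, all 14 M10, and all 6 M5 (fewer than 17), giving 17 + 5 + 6 + 14 + 6 + 17 = 65.
One more screw then forces some size to 18, so 65 + 1 = 66.

66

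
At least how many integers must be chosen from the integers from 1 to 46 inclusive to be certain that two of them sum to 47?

Partition {1, …, 46} into 23 pairs: {1,46}, {2,45}, …, {23,24}.
Choosing 23 integers — say the integers 1 through 23 — takes one from each pair and avoids the property.
Choosing 24 forces two into the same pair by pigeonhole, and those sum to 47. So 24.

24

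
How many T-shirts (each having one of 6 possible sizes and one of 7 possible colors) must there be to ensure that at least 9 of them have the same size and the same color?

337

There are 6 × 7 = 42 (size, color) combinations acting as pigeonholes.
With 42 × 8 = 336 T-shirts we could place exactly 8 in each, with no (size, color) pair reaching 9.
One more forces some (size, color) pair to hold 9, so 336 + 1 = 337.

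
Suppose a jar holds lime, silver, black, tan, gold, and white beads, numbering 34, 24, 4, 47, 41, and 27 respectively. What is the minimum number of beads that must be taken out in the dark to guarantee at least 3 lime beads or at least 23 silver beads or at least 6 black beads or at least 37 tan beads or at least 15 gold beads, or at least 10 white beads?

The worst case stops just short of every target: 2 lime, 22 silver, all 4 black, 36 tan, 14 gold, 9 white — 2 + 22 + 4 + 36 + 14 + 9 = 87 beads.
One more bead must push some color to its target, so 87 + 1 = 88.

88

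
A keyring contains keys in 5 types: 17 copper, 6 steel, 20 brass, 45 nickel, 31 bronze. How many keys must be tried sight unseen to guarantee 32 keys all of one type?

106

In the worst case we take at most 31 of each type, but all 17 copper, all 6 steel, and all 20 brass (fewer than 31), giving 17 + 6 + 20 + 31 + 31 = 105.
One more key then forces some type to 32, so 105 + 1 = 106.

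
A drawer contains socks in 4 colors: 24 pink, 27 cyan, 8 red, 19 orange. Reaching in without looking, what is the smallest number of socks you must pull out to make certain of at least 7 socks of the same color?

25

The worst case takes 6 socks of each color without reaching 7 of any: 4 × 6 = 24.
The next sock must bring some color to 7, so 24 + 1 = 25.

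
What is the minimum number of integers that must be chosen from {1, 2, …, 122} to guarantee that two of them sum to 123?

62

Partition {1, …, 122} into 61 pairs: {1,122}, {2,121}, …, {61,62}.
Choosing 61 integers — say the integers 1 through 61 — takes one from each pair and avoids the property.
Choosing 62 forces two into the same pair by pigeonhole, and those sum to 123. So 62.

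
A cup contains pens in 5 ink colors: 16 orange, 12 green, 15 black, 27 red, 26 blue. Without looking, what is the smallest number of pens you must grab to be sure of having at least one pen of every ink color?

85

The hardest ink color to obtain is green: we could draw every other pen first — 96 − 12 = 84 pens — without a single green one.
The next draw must be green, so 84 + 1 = 85.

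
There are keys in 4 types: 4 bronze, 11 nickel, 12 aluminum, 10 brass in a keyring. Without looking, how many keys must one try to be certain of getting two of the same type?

The worst case takes 1 key of each type without reaching 2 of any: 4 × 1 = 4.
The next key must bring some type to 2, so 4 + 1 = 5.

5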